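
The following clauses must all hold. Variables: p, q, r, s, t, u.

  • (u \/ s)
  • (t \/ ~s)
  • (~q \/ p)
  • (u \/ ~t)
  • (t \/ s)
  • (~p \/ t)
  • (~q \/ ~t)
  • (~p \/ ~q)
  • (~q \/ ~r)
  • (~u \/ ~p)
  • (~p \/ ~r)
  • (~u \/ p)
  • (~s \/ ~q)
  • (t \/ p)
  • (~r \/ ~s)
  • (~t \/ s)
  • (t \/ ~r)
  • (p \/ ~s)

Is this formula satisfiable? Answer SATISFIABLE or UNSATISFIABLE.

p = True:
  propagation gives t=True, u=True; an empty clause results — contradiction.
p = False:
  propagation gives q=False, u=False, s=True; an empty clause results — contradiction.
Every branch closes, so no satisfying assignment exists.

UNSATISFIABLE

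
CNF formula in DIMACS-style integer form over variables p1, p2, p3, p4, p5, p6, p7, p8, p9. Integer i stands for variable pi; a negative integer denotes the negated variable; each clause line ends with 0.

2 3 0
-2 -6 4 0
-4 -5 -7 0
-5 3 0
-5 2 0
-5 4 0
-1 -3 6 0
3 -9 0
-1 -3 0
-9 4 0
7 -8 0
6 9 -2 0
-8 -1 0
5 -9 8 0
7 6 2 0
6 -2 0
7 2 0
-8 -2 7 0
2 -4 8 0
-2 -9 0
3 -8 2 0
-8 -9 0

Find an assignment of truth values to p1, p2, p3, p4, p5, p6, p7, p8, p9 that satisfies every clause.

p1 = F  p2 = T  p3 = F  p4 = T  p5 = F  p6 = T  p7 = T  p8 = T  p9 = F

Check each clause:
  1. (p2 || p3) — p2 is true.
  2. (!p6 || !p2 || p4) — p4 is true.
  3. (!p4 || !p5 || !p7) — !p5 is true.
  4. (p3 || !p5) — !p5 is true.
  5. (p2 || !p5) — p2 is true.
  6. (p4 || !p5) — !p5 is true.
  7. (p6 || !p3 || !p1) — !p3 is true.
  8. (p3 || !p9) — !p9 is true.
  9. (!p3 || !p1) — !p3 is true.
  10. (!p9 || p4) — p4 is true.
  11. (!p8 || p7) — p7 is true.
  12. (!p2 || p9 || p6) — p6 is true.
  13. (!p1 || !p8) — !p1 is true.
  14. (p8 || !p9 || p5) — p8 is true.
  15. (p6 || p2 || p7) — p2 is true.
  16. (p6 || !p2) — p6 is true.
  17. (p7 || p2) — p2 is true.
  18. (p7 || !p8 || !p2) — p7 is true.
  19. (p8 || p2 || !p4) — p8 is true.
  20. (!p9 || !p2) — !p9 is true.
  21. (!p8 || p3 || p2) — p2 is true.
  22. (!p8 || !p9) — !p9 is true.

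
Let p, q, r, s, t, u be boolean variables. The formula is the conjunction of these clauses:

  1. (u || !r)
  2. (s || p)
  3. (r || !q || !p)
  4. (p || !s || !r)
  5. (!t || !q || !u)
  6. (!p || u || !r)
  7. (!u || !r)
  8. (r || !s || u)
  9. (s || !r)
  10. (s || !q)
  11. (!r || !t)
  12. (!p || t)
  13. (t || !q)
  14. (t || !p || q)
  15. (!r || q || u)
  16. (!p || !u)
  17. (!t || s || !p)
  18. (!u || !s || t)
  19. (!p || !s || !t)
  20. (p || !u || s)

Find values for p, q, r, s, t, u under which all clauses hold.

p=0, q=0, r=0, s=1, t=1, u=1

Check each clause:
  1. (!r || u) — !r is true.
  2. (s || p) — s is true.
  3. (r || !q || !p) — !q is true.
  4. (!r || !s || p) — !r is true.
  5. (!u || !q || !t) — !q is true.
  6. (u || !p || !r) — !r is true.
  7. (!r || !u) — !r is true.
  8. (u || r || !s) — u is true.
  9. (s || !r) — s is true.
  10. (!q || s) — s is true.
  11. (!t || !r) — !r is true.
  12. (!p || t) — t is true.
  13. (t || !q) — t is true.
  14. (q || t || !p) — t is true.
  15. (u || q || !r) — !r is true.
  16. (!u || !p) — !p is true.
  17. (!p || !t || s) — s is true.
  18. (!s || t || !u) — t is true.
  19. (!s || !t || !p) — !p is true.
  20. (s || p || !u) — s is true.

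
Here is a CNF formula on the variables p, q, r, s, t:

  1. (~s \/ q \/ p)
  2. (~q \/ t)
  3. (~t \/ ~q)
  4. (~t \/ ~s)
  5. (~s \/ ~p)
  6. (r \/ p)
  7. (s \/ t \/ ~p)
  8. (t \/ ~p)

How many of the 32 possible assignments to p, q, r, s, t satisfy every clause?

4

The models are:
  p=0 q=0 r=1 s=0 t=0
  p=0 q=0 r=1 s=0 t=1
  p=1 q=0 r=0 s=0 t=1
  p=1 q=0 r=1 s=0 t=1
That's 4 in total.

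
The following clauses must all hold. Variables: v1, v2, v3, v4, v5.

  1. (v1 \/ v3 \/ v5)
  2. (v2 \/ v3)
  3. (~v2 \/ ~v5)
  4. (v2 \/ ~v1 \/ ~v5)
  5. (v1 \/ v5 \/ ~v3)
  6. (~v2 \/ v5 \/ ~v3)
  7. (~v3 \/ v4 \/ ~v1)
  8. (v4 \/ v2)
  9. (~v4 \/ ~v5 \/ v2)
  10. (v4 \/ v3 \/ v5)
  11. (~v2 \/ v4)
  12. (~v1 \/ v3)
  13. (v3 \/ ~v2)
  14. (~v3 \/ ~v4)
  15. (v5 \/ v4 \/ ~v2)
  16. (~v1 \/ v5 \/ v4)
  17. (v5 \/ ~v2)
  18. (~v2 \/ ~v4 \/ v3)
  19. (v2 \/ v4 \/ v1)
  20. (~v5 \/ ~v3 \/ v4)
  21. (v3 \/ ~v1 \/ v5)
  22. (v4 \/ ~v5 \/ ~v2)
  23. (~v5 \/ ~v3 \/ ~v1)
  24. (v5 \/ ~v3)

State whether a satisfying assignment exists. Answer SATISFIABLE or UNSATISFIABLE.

UNSATISFIABLE

v5 = True:
  propagation gives v2=False, v3=True, v1=False, v4=True; an empty clause results — contradiction.
v5 = False:
  propagation gives v2=False, v3=True; an empty clause results — contradiction.
Every branch closes, so no satisfying assignment exists.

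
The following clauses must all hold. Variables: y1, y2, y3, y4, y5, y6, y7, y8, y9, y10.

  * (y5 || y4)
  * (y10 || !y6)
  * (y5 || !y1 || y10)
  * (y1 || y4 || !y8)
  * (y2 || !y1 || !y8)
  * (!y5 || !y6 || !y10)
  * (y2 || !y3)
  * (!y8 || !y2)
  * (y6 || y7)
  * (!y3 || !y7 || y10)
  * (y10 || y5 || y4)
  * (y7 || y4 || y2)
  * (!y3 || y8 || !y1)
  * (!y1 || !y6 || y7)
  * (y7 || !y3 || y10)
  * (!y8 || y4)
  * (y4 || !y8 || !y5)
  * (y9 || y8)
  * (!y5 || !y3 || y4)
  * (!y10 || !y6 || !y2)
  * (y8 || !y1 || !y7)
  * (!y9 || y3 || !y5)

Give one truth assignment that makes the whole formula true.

y4 occurs only positively in the remaining clauses — set y4 = True.
Set y1 = False and propagate.
The remaining clauses are satisfied by y2 = False, y3 = False, y5 = False, y6 = False, y7 = True, y8 = False, y9 = True, y10 = True.

y1=0, y2=0, y3=0, y4=1, y5=0, y6=0, y7=1, y8=0, y9=1, y10=1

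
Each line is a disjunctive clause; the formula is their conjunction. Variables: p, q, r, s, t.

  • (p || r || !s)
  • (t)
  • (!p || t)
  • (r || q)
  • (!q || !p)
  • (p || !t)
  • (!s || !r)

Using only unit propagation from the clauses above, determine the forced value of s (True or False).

(t) stands alone — t = True.
(p || !t): since t = True, the clause reduces to (p). p = True.
(!q || !p) with p = True leaves only !q, so q = False.
(q || r): since q = False, the clause reduces to (r). r = True.
From (!r || !s) and r = True: s = False.

False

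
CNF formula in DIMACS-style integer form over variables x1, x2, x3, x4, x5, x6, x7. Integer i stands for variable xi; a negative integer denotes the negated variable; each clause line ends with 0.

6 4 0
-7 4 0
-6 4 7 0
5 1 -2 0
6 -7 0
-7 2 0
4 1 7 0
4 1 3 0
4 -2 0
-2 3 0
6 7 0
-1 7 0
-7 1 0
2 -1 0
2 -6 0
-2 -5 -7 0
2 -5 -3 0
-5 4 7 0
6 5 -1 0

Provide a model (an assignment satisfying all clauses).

x1=F, x2=T, x3=T, x4=T, x5=T, x6=T, x7=F

x4 occurs only positively in the remaining clauses — set x4 = True.
Branch on x1: take x1 = False.
  then x7 is forced to False.
  then x6 is forced to True.
  then x2 is forced to True.
  then x5 is forced to True.
  then x3 is forced to True.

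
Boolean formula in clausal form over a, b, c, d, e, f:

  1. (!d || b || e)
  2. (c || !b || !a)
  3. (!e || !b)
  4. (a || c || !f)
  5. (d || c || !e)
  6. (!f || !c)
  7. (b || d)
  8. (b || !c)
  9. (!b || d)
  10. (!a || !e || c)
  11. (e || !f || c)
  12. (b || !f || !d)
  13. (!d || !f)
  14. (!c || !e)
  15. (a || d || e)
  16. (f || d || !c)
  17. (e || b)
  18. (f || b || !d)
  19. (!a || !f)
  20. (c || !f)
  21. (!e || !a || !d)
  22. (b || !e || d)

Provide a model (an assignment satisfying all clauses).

a=False, b=True, c=False, d=True, e=False, f=False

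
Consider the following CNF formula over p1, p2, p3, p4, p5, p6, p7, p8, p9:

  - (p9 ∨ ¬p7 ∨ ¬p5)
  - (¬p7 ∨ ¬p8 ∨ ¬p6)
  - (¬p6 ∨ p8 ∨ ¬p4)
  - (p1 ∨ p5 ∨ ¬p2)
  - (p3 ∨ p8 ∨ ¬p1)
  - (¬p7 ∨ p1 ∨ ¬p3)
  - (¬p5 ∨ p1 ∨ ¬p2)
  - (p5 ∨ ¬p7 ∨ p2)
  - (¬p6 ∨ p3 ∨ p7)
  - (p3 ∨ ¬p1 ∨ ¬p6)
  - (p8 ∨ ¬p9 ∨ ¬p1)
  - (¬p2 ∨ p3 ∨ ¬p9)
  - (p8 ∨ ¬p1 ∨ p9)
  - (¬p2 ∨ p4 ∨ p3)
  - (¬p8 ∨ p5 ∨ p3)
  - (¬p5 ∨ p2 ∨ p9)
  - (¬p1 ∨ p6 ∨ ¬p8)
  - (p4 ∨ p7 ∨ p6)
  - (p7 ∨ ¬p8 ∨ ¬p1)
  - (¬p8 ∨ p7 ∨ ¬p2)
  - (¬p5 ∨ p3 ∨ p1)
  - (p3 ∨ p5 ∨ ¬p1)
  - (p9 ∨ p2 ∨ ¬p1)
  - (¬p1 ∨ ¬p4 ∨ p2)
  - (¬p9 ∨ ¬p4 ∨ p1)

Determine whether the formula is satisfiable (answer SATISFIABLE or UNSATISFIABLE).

Try p1 = False.
Set p2 = False and propagate.
Set p3 = True and propagate.
  then p7 is forced to False.
The remaining clauses are satisfied by p4 = True, p5 = False, p6 = False, p8 = True, p9 = False.
So p1=0  p2=0  p3=1  p4=1  p5=0  p6=0  p7=0  p8=1  p9=0 is a satisfying assignment.

SATISFIABLE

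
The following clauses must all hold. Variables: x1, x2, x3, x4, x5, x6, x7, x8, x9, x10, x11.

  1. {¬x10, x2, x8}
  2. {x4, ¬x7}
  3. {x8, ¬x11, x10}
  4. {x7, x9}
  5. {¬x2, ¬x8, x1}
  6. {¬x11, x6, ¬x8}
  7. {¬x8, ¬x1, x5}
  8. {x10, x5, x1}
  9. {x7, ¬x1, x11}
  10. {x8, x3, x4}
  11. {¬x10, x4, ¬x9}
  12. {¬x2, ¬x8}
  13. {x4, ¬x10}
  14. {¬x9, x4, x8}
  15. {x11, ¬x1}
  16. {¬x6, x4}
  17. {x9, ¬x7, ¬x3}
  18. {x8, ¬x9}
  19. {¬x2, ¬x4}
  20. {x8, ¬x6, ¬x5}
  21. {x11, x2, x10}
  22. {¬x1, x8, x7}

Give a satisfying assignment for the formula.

x1=True, x2=False, x3=False, x4=True, x5=True, x6=True, x7=True, x8=True, x9=False, x10=False, x11=True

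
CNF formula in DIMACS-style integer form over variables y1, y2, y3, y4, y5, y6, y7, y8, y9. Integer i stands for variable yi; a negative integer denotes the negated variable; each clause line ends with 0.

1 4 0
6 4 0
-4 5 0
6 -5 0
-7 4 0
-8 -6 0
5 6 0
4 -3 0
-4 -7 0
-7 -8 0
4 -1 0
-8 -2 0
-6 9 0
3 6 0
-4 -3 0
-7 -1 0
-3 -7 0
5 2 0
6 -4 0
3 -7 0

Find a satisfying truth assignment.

y1=False, y2=True, y3=False, y4=True, y5=True, y6=True, y7=False, y8=False, y9=True

Check each clause:
  1. (y4 \/ y1) — y4 is true.
  2. (y6 \/ y4) — y4 is true.
  3. (~y4 \/ y5) — y5 is true.
  4. (y6 \/ ~y5) — y6 is true.
  5. (~y7 \/ y4) — ~y7 is true.
  6. (~y6 \/ ~y8) — ~y8 is true.
  7. (y5 \/ y6) — y5 is true.
  8. (~y3 \/ y4) — y4 is true.
  9. (~y4 \/ ~y7) — ~y7 is true.
  10. (~y8 \/ ~y7) — ~y8 is true.
  11. (y4 \/ ~y1) — y4 is true.
  12. (~y8 \/ ~y2) — ~y8 is true.
  13. (~y6 \/ y9) — y9 is true.
  14. (y6 \/ y3) — y6 is true.
  15. (~y3 \/ ~y4) — ~y3 is true.
  16. (~y1 \/ ~y7) — ~y7 is true.
  17. (~y7 \/ ~y3) — ~y7 is true.
  18. (y5 \/ y2) — y2 is true.
  19. (y6 \/ ~y4) — y6 is true.
  20. (~y7 \/ y3) — ~y7 is true.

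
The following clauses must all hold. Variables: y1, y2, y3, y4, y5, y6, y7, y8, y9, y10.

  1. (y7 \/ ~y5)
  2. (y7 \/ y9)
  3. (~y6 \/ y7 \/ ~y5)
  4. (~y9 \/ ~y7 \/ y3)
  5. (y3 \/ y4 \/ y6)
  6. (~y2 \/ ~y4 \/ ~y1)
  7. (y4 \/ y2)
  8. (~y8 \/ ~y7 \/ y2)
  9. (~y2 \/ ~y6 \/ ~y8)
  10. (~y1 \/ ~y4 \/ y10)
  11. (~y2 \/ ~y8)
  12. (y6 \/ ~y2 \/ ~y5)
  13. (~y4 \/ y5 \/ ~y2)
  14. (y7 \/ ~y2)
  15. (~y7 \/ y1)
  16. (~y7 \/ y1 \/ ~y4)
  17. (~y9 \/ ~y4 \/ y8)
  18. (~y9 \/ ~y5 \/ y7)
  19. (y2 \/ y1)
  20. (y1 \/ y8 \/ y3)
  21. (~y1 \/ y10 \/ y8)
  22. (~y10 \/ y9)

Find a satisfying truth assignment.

y1 = True, y2 = True, y3 = True, y4 = False, y5 = True, y6 = True, y7 = True, y8 = False, y9 = True, y10 = True

Check each clause:
  1. (y7 \/ ~y5) — y7 is true.
  2. (y9 \/ y7) — y9 is true.
  3. (~y5 \/ y7 \/ ~y6) — y7 is true.
  4. (~y9 \/ ~y7 \/ y3) — y3 is true.
  5. (y4 \/ y3 \/ y6) — y3 is true.
  6. (~y4 \/ ~y1 \/ ~y2) — ~y4 is true.
  7. (y4 \/ y2) — y2 is true.
  8. (~y7 \/ ~y8 \/ y2) — ~y8 is true.
  9. (~y8 \/ ~y6 \/ ~y2) — ~y8 is true.
  10. (y10 \/ ~y1 \/ ~y4) — y10 is true.
  11. (~y8 \/ ~y2) — ~y8 is true.
  12. (~y2 \/ y6 \/ ~y5) — y6 is true.
  13. (~y4 \/ y5 \/ ~y2) — ~y4 is true.
  14. (y7 \/ ~y2) — y7 is true.
  15. (y1 \/ ~y7) — y1 is true.
  16. (~y7 \/ ~y4 \/ y1) — y1 is true.
  17. (y8 \/ ~y4 \/ ~y9) — ~y4 is true.
  18. (y7 \/ ~y5 \/ ~y9) — y7 is true.
  19. (y2 \/ y1) — y1 is true.
  20. (y1 \/ y3 \/ y8) — y1 is true.
  21. (y8 \/ y10 \/ ~y1) — y10 is true.
  22. (~y10 \/ y9) — y9 is true.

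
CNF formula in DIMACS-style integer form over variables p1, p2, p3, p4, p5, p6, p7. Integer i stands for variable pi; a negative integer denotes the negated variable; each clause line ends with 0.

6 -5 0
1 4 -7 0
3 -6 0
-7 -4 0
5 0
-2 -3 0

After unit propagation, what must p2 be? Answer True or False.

(p5) stands alone — p5 = True.
In (~p5 | p6), ~p5 is now false; p6 must hold, so p6 = True.
(p3 | ~p6): since p6 = True, the clause reduces to (p3). p3 = True.
In (~p3 | ~p2), ~p3 is now false; ~p2 must hold, so p2 = False.

False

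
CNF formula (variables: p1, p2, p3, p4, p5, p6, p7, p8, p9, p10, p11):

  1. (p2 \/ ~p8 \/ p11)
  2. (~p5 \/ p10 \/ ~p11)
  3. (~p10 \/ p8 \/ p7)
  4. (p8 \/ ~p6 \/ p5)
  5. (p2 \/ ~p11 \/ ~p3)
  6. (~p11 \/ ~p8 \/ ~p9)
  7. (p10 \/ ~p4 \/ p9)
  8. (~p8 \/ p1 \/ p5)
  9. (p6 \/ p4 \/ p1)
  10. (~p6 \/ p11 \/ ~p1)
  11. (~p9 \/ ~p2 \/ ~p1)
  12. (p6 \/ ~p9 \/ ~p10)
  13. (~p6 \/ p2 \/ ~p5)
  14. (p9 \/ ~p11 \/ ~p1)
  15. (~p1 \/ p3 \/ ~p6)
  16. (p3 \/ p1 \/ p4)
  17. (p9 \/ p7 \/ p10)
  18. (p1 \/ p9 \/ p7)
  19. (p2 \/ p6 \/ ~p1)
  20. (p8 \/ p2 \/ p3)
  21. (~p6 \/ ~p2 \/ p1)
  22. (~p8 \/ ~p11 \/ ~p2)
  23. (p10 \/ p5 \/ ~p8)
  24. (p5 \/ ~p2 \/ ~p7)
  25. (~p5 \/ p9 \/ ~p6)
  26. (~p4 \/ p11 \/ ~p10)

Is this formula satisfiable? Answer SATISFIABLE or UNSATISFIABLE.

SATISFIABLE

Try p1 = True.
Try p2 = True.
  then p9 is forced to False.
  then p11 is forced to False.
  then p6 is forced to False.
Try p4 = False.
For the remaining variables, p3 = True, p5 = True, p7 = True, p8 = True, p10 = False works.
So p1=T, p2=T, p3=T, p4=F, p5=T, p6=F, p7=T, p8=T, p9=F, p10=F, p11=F is a satisfying assignment.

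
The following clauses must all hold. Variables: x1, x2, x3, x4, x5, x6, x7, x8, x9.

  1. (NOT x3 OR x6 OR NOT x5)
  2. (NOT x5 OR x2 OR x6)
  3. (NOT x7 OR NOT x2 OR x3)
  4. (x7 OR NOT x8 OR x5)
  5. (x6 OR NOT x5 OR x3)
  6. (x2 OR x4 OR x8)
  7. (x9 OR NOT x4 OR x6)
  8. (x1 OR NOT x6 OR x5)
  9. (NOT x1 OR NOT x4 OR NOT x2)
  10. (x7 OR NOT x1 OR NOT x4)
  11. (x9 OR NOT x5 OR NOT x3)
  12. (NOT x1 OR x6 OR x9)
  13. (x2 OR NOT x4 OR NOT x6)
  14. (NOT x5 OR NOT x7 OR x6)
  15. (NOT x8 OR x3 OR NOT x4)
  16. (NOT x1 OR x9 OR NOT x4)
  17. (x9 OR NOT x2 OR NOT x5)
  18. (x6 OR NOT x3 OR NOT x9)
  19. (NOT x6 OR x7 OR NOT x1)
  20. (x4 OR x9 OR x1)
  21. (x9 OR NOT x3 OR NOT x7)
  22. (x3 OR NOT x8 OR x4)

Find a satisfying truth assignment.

Branch on x1: take x1 = False.
Set x2 = True and propagate.
For the remaining variables, x3 = True, x4 = True, x5 = True, x6 = True, x7 = False, x8 = True, x9 = True works.
Every clause has at least one true literal under this assignment.

x1 = F, x2 = T, x3 = T, x4 = T, x5 = T, x6 = T, x7 = F, x8 = T, x9 = T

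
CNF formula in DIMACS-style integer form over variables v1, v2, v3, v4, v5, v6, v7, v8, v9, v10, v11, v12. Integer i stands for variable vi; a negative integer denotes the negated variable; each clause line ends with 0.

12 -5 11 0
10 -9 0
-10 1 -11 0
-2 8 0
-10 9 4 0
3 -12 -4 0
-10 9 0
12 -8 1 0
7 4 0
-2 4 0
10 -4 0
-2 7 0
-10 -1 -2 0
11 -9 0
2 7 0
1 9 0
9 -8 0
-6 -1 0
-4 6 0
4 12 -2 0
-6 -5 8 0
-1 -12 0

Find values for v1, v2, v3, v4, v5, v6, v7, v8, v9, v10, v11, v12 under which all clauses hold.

v3 occurs only positively in the remaining clauses — set v3 = True.
Pure literal: v7 appears only positively; assign v7 = True.
Branch on v1: take v1 = True.
  then v6 is forced to False.
  then v4 is forced to False.
  then v2 is forced to False.
  then v12 is forced to False.
For the remaining variables, v5 = True, v8 = False, v9 = True, v10 = True, v11 = True works.
Every clause has at least one true literal under this assignment.

v1=True, v2=False, v3=True, v4=False, v5=True, v6=False, v7=True, v8=False, v9=True, v10=True, v11=True, v12=False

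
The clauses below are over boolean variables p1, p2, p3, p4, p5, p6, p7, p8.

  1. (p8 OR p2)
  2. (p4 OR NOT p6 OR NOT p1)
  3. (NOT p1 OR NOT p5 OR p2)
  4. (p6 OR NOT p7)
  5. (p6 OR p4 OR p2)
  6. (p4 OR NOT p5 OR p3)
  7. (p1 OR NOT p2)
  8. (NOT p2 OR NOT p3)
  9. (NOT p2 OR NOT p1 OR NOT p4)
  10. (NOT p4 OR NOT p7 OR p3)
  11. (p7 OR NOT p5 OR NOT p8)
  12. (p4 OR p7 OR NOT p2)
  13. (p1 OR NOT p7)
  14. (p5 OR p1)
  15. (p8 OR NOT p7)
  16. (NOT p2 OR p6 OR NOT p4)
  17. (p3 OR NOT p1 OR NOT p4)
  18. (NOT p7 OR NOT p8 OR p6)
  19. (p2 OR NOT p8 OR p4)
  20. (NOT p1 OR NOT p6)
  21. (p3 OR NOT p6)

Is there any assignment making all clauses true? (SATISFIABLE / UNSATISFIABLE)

Try p1 = True.
  then p6 is forced to False.
  then p7 is forced to False.
The remaining clauses are satisfied by p2 = False, p3 = True, p4 = True, p5 = False, p8 = True.
So p1=T, p2=F, p3=T, p4=T, p5=F, p6=F, p7=F, p8=T is a satisfying assignment.

SATISFIABLE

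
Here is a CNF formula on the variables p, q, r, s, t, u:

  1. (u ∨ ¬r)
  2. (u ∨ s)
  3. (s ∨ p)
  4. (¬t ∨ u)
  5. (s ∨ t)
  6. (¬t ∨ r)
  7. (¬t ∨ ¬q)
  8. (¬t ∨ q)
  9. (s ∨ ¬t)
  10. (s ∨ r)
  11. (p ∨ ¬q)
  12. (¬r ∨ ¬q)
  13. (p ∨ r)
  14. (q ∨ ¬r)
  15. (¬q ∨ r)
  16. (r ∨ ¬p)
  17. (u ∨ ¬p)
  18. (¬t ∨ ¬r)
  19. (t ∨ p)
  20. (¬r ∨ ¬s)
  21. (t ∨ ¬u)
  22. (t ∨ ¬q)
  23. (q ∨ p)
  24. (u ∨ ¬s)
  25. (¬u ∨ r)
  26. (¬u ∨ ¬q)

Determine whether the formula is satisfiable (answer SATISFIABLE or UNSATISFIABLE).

UNSATISFIABLE

r = True:
  propagation gives u=True, q=False; an empty clause results — contradiction.
r = False:
  propagation gives t=False, s=True, p=True; an empty clause results — contradiction.
Every branch closes, so no satisfying assignment exists.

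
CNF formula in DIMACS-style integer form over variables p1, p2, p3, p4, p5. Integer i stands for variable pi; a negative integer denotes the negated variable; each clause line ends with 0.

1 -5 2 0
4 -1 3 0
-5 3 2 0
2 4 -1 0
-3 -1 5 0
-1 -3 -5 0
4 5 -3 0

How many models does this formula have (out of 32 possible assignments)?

13

Case analysis on p1 and p3:
  p1=T, p3=T: a clause becomes empty — 0.
  p1=T, p3=F: remaining (p2,p4,p5) ∈ {(F,T,F); (T,T,F); (T,T,T)} — 3.
  p1=F, p3=T: remaining (p2,p4,p5) ∈ {(F,T,F); (T,F,T); (T,T,F); (T,T,T)} — 4.
  p1=F, p3=F: p4 free; 3 ways for (p2,p5) × 2^1 = 6.
Total: 0 + 3 + 4 + 6 = 13.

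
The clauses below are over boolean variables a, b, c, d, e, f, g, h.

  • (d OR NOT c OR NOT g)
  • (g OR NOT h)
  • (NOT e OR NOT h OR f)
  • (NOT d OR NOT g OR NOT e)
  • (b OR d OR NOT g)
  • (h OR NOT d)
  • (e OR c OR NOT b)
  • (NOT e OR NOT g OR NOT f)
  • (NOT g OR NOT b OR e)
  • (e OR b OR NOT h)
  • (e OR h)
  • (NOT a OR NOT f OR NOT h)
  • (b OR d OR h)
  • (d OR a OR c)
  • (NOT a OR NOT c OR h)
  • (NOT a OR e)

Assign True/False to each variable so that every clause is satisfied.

Set a = True and propagate.
  then e is forced to True.
Branch on b: take b = True.
Try c = False.
The remaining clauses are satisfied by d = False, f = False, g = False, h = False.
Check each clause:
  1. (NOT g OR NOT c OR d) — NOT g is true.
  2. (g OR NOT h) — NOT h is true.
  3. (NOT e OR f OR NOT h) — NOT h is true.
  4. (NOT g OR NOT d OR NOT e) — NOT g is true.
  5. (d OR b OR NOT g) — NOT g is true.
  6. (NOT d OR h) — NOT d is true.
  7. (e OR c OR NOT b) — e is true.
  8. (NOT e OR NOT g OR NOT f) — NOT g is true.
  9. (NOT g OR NOT b OR e) — NOT g is true.
  10. (e OR NOT h OR b) — NOT h is true.
  11. (h OR e) — e is true.
  12. (NOT h OR NOT f OR NOT a) — NOT h is true.
  13. (d OR h OR b) — b is true.
  14. (c OR d OR a) — a is true.
  15. (NOT a OR NOT c OR h) — NOT c is true.
  16. (NOT a OR e) — e is true.

a=T  b=T  c=F  d=F  e=T  f=F  g=F  h=F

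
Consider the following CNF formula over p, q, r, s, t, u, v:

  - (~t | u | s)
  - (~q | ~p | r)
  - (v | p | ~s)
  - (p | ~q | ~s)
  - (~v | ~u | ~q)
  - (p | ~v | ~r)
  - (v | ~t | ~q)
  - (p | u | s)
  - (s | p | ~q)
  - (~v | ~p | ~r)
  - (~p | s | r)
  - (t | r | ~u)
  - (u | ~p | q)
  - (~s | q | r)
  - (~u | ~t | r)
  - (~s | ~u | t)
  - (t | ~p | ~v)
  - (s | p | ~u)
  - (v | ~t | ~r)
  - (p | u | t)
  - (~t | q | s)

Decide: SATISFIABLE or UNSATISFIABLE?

Try p = True.
The remaining clauses are satisfied by q = True, r = True, s = False, t = False, u = True, v = False.
Every clause has at least one true literal under this assignment.
So p=True  q=True  r=True  s=False  t=False  u=True  v=False is a satisfying assignment.

SATISFIABLE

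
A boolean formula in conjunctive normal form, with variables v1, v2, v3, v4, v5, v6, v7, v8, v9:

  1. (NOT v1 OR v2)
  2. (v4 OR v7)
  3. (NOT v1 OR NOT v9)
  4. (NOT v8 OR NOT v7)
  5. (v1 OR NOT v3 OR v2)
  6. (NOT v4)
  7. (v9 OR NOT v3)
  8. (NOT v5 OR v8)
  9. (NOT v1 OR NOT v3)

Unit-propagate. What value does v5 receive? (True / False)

(NOT v4) is a unit clause: v4 = False.
(v7 OR v4): since v4 = False, the clause reduces to (v7). v7 = True.
From (NOT v8 OR NOT v7) and v7 = True: v8 = False.
From (v8 OR NOT v5) and v8 = False: v5 = False.

False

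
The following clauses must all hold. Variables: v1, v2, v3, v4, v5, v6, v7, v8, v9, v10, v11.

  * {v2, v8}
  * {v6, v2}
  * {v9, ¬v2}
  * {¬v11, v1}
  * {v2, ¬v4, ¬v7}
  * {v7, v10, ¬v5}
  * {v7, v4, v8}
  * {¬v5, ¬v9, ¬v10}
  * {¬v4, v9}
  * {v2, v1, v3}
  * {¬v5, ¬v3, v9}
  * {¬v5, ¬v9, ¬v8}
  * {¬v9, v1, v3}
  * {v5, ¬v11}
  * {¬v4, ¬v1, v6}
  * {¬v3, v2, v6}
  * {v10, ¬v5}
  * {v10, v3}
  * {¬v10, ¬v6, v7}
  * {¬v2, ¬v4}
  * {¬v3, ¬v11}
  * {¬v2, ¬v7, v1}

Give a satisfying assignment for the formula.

v1=1, v2=1, v3=1, v4=0, v5=0, v6=1, v7=1, v8=0, v9=1, v10=0, v11=0

v11 occurs only negated in the remaining clauses — set v11 = False.
Branch on v1: take v1 = True.
Branch on v2: take v2 = True.
  then v9 is forced to True.
  then v4 is forced to False.
Branch on v3: take v3 = True.
The remaining clauses are satisfied by v5 = False, v6 = True, v7 = True, v8 = False, v10 = False.
Every clause has at least one true literal under this assignment.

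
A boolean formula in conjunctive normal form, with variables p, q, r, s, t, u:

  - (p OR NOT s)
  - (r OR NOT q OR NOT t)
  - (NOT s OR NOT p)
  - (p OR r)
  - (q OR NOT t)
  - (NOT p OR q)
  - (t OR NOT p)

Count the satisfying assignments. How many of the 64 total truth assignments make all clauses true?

8

The models are:
  p=F q=F r=T s=F t=F u=F
  p=F q=F r=T s=F t=F u=T
  p=F q=T r=T s=F t=F u=F
  p=F q=T r=T s=F t=F u=T
  p=F q=T r=T s=F t=T u=F
  p=F q=T r=T s=F t=T u=T
  p=T q=T r=T s=F t=T u=F
  p=T q=T r=T s=F t=T u=T
That's 8 in total.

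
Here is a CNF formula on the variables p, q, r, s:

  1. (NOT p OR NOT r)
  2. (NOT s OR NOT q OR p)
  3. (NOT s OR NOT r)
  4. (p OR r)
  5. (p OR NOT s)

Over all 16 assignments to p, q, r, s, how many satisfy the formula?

6

The models are:
  p=0 q=0 r=1 s=0
  p=0 q=1 r=1 s=0
  p=1 q=0 r=0 s=0
  p=1 q=0 r=0 s=1
  p=1 q=1 r=0 s=0
  p=1 q=1 r=0 s=1
Count: 6.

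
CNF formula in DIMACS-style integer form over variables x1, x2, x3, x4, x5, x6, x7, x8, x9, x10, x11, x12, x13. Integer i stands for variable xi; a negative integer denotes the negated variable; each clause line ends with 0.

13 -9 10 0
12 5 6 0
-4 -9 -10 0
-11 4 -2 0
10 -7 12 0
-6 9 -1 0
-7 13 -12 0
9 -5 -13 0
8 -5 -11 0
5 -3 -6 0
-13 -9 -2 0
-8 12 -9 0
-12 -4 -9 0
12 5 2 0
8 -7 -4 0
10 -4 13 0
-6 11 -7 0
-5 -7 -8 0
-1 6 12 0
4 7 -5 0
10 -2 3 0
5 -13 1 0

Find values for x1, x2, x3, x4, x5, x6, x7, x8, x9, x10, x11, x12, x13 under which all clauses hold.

x1=T  x2=T  x3=T  x4=T  x5=F  x6=F  x7=F  x8=T  x9=F  x10=F  x11=T  x12=T  x13=T

Branch on x1: take x1 = True.
The remaining clauses are satisfied by x2 = True, x3 = True, x4 = True, x5 = False, x6 = False, x7 = False, x8 = True, x9 = False, x10 = False, x11 = True, x12 = True, x13 = True.
Check each clause:
  1. (x13 ∨ x10 ∨ ¬x9) — x13 is true.
  2. (x6 ∨ x12 ∨ x5) — x12 is true.
  3. (¬x4 ∨ ¬x10 ∨ ¬x9) — ¬x10 is true.
  4. (¬x11 ∨ x4 ∨ ¬x2) — x4 is true.
  5. (x12 ∨ ¬x7 ∨ x10) — ¬x7 is true.
  6. (¬x1 ∨ ¬x6 ∨ x9) — ¬x6 is true.
  7. (x13 ∨ ¬x7 ∨ ¬x12) — ¬x7 is true.
  8. (¬x5 ∨ ¬x13 ∨ x9) — ¬x5 is true.
  9. (¬x11 ∨ x8 ∨ ¬x5) — x8 is true.
  10. (¬x3 ∨ ¬x6 ∨ x5) — ¬x6 is true.
  11. (¬x2 ∨ ¬x13 ∨ ¬x9) — ¬x9 is true.
  12. (x12 ∨ ¬x9 ∨ ¬x8) — x12 is true.
  13. (¬x4 ∨ ¬x12 ∨ ¬x9) — ¬x9 is true.
  14. (x2 ∨ x12 ∨ x5) — x2 is true.
  15. (¬x4 ∨ ¬x7 ∨ x8) — x8 is true.
  16. (x10 ∨ ¬x4 ∨ x13) — x13 is true.
  17. (¬x7 ∨ x11 ∨ ¬x6) — ¬x7 is true.
  18. (¬x5 ∨ ¬x8 ∨ ¬x7) — ¬x7 is true.
  19. (¬x1 ∨ x12 ∨ x6) — x12 is true.
  20. (x7 ∨ x4 ∨ ¬x5) — ¬x5 is true.
  21. (x10 ∨ x3 ∨ ¬x2) — x3 is true.
  22. (¬x13 ∨ x1 ∨ x5) — x1 is true.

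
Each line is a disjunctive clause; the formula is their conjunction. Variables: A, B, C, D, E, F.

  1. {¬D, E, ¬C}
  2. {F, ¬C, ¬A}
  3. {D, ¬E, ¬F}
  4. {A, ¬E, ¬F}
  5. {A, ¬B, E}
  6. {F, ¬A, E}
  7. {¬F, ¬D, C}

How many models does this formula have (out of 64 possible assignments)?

Case analysis on E and F:
  E=T, F=T: remaining (A,B,C,D) ∈ {(T,F,T,T); (T,T,T,T)} — 2.
  E=T, F=F: B, D free; 3 ways for (A,C) × 2^2 = 12.
  E=F, F=T: C free; 3 ways for (A,B,D) × 2^1 = 6.
  E=F, F=F: remaining (A,B,C,D) ∈ {(F,F,F,F); (F,F,F,T); (F,F,T,F)} — 3.
Total: 2 + 12 + 6 + 3 = 23.

23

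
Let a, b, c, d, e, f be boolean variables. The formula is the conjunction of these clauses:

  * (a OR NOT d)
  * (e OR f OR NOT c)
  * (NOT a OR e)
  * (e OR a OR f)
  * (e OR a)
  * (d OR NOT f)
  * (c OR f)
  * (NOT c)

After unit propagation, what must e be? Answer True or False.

(NOT c) is a unit clause: c = False.
From (f OR c) and c = False: f = True.
From (d OR NOT f) and f = True: d = True.
From (NOT d OR a) and d = True: a = True.
(NOT a OR e): since a = True, the clause reduces to (e). e = True.

True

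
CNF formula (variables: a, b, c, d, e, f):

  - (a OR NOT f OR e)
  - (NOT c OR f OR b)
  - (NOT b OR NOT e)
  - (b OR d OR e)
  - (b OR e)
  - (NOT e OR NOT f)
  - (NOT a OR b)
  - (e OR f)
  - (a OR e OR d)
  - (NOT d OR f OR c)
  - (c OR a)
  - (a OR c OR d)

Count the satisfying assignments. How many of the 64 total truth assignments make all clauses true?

The models are:
  a=T b=T c=F d=F e=F f=T
  a=T b=T c=F d=T e=F f=T
  a=T b=T c=T d=F e=F f=T
  a=T b=T c=T d=T e=F f=T
That's 4 in total.

4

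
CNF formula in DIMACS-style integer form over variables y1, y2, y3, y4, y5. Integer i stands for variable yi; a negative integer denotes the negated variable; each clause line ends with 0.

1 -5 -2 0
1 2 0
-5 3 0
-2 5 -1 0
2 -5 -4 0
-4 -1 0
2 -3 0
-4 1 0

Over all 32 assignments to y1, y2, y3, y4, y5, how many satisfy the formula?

The models are:
  y1=0 y2=1 y3=0 y4=0 y5=0
  y1=0 y2=1 y3=1 y4=0 y5=0
  y1=1 y2=0 y3=0 y4=0 y5=0
  y1=1 y2=1 y3=1 y4=0 y5=1
Count: 4.

4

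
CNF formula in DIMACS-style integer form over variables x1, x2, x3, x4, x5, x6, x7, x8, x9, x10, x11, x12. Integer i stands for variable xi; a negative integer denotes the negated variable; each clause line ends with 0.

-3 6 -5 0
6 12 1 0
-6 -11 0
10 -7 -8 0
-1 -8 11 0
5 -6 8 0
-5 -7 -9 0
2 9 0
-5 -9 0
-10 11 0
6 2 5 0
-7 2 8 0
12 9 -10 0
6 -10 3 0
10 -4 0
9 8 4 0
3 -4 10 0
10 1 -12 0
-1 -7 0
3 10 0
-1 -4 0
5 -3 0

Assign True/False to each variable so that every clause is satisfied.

x1=False, x2=True, x3=True, x4=False, x5=True, x6=True, x7=False, x8=True, x9=False, x10=False, x11=False, x12=False

Pure literal: x2 appears only positively; assign x2 = True.
x7 occurs only negated in the remaining clauses — set x7 = False.
Set x1 = False and propagate.
Try x3 = True.
  then x5 is forced to True.
  then x6 is forced to True.
  then x11 is forced to False.
  then x9 is forced to False.
  then x10 is forced to False.
  then x4 is forced to False.
  then x8 is forced to True.
  then x12 is forced to False.
Check each clause:
  1. (x6 OR NOT x3 OR NOT x5) — x6 is true.
  2. (x12 OR x1 OR x6) — x6 is true.
  3. (NOT x11 OR NOT x6) — NOT x11 is true.
  4. (NOT x8 OR x10 OR NOT x7) — NOT x7 is true.
  5. (NOT x8 OR x11 OR NOT x1) — NOT x1 is true.
  6. (x8 OR NOT x6 OR x5) — x8 is true.
  7. (NOT x7 OR NOT x9 OR NOT x5) — NOT x7 is true.
  8. (x9 OR x2) — x2 is true.
  9. (NOT x9 OR NOT x5) — NOT x9 is true.
  10. (x11 OR NOT x10) — NOT x10 is true.
  11. (x2 OR x5 OR x6) — x2 is true.
  12. (x2 OR NOT x7 OR x8) — x8 is true.
  13. (NOT x10 OR x12 OR x9) — NOT x10 is true.
  14. (x6 OR x3 OR NOT x10) — x3 is true.
  15. (x10 OR NOT x4) — NOT x4 is true.
  16. (x9 OR x4 OR x8) — x8 is true.
  17. (x10 OR x3 OR NOT x4) — x3 is true.
  18. (NOT x12 OR x10 OR x1) — NOT x12 is true.
  19. (NOT x1 OR NOT x7) — NOT x7 is true.
  20. (x3 OR x10) — x3 is true.
  21. (NOT x1 OR NOT x4) — NOT x4 is true.
  22. (x5 OR NOT x3) — x5 is true.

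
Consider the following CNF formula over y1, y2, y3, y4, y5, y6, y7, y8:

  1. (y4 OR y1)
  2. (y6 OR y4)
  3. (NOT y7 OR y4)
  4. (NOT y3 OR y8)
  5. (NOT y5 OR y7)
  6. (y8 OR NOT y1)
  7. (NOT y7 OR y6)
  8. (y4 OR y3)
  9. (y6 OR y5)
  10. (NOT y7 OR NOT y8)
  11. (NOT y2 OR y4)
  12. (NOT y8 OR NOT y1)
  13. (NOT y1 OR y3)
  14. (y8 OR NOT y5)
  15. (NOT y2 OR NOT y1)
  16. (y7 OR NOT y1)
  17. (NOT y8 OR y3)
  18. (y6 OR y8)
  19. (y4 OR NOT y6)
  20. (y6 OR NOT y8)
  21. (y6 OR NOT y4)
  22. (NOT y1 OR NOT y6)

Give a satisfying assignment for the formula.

y1=0, y2=1, y3=0, y4=1, y5=0, y6=1, y7=1, y8=0

Branch on y1: take y1 = False.
  then y4 is forced to True.
  then y6 is forced to True.
For the remaining variables, y2 = True, y3 = False, y5 = False, y7 = True, y8 = False works.
Check each clause:
  1. (y4 OR y1) — y4 is true.
  2. (y6 OR y4) — y4 is true.
  3. (y4 OR NOT y7) — y4 is true.
  4. (NOT y3 OR y8) — NOT y3 is true.
  5. (NOT y5 OR y7) — NOT y5 is true.
  6. (NOT y1 OR y8) — NOT y1 is true.
  7. (y6 OR NOT y7) — y6 is true.
  8. (y3 OR y4) — y4 is true.
  9. (y5 OR y6) — y6 is true.
  10. (NOT y7 OR NOT y8) — NOT y8 is true.
  11. (y4 OR NOT y2) — y4 is true.
  12. (NOT y1 OR NOT y8) — NOT y8 is true.
  13. (y3 OR NOT y1) — NOT y1 is true.
  14. (NOT y5 OR y8) — NOT y5 is true.
  15. (NOT y1 OR NOT y2) — NOT y1 is true.
  16. (y7 OR NOT y1) — NOT y1 is true.
  17. (NOT y8 OR y3) — NOT y8 is true.
  18. (y6 OR y8) — y6 is true.
  19. (NOT y6 OR y4) — y4 is true.
  20. (NOT y8 OR y6) — NOT y8 is true.
  21. (NOT y4 OR y6) — y6 is true.
  22. (NOT y1 OR NOT y6) — NOT y1 is true.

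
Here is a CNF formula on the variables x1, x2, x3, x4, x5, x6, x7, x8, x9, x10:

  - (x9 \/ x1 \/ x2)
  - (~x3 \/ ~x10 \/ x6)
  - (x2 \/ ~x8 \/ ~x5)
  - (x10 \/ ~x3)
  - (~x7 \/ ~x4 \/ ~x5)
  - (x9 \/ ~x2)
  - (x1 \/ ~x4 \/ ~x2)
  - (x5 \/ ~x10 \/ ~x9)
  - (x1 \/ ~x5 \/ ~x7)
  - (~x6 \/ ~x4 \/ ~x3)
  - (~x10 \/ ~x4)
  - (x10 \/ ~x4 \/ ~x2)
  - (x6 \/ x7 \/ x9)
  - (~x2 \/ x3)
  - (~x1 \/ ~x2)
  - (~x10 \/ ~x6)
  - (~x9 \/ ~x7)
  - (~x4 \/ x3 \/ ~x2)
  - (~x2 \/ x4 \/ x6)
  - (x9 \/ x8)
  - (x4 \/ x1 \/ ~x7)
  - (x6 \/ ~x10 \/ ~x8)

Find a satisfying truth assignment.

Branch on x1: take x1 = False.
Set x2 = False and propagate.
  then x9 is forced to True.
  then x7 is forced to False.
Try x3 = False.
For the remaining variables, x4 = False, x5 = True, x6 = False, x8 = False, x10 = False works.
Check each clause:
  1. (x9 \/ x2 \/ x1) — x9 is true.
  2. (~x10 \/ x6 \/ ~x3) — ~x3 is true.
  3. (x2 \/ ~x8 \/ ~x5) — ~x8 is true.
  4. (~x3 \/ x10) — ~x3 is true.
  5. (~x4 \/ ~x5 \/ ~x7) — ~x7 is true.
  6. (~x2 \/ x9) — x9 is true.
  7. (~x2 \/ ~x4 \/ x1) — ~x4 is true.
  8. (x5 \/ ~x9 \/ ~x10) — x5 is true.
  9. (~x7 \/ ~x5 \/ x1) — ~x7 is true.
  10. (~x3 \/ ~x4 \/ ~x6) — ~x6 is true.
  11. (~x10 \/ ~x4) — ~x4 is true.
  12. (x10 \/ ~x2 \/ ~x4) — ~x4 is true.
  13. (x6 \/ x7 \/ x9) — x9 is true.
  14. (~x2 \/ x3) — ~x2 is true.
  15. (~x2 \/ ~x1) — ~x1 is true.
  16. (~x10 \/ ~x6) — ~x6 is true.
  17. (~x9 \/ ~x7) — ~x7 is true.
  18. (~x4 \/ ~x2 \/ x3) — ~x4 is true.
  19. (x4 \/ ~x2 \/ x6) — ~x2 is true.
  20. (x8 \/ x9) — x9 is true.
  21. (~x7 \/ x1 \/ x4) — ~x7 is true.
  22. (~x10 \/ ~x8 \/ x6) — ~x8 is true.

x1 = False, x2 = False, x3 = False, x4 = False, x5 = True, x6 = False, x7 = False, x8 = False, x9 = True, x10 = False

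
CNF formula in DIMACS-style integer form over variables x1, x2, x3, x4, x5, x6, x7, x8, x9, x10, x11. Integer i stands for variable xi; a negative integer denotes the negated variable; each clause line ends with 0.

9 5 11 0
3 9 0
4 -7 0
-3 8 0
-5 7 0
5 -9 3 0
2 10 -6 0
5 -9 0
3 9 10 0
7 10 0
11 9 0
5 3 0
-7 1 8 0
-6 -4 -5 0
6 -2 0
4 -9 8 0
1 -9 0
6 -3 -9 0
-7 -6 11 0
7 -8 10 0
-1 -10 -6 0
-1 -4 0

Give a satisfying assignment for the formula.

x1=F, x2=F, x3=T, x4=T, x5=F, x6=T, x7=T, x8=T, x9=F, x10=T, x11=T

Check each clause:
  1. (x9 ∨ x11 ∨ x5) — x11 is true.
  2. (x3 ∨ x9) — x3 is true.
  3. (x4 ∨ ¬x7) — x4 is true.
  4. (¬x3 ∨ x8) — x8 is true.
  5. (¬x5 ∨ x7) — ¬x5 is true.
  6. (¬x9 ∨ x3 ∨ x5) — x3 is true.
  7. (x10 ∨ ¬x6 ∨ x2) — x10 is true.
  8. (¬x9 ∨ x5) — ¬x9 is true.
  9. (x10 ∨ x9 ∨ x3) — x10 is true.
  10. (x7 ∨ x10) — x10 is true.
  11. (x9 ∨ x11) — x11 is true.
  12. (x3 ∨ x5) — x3 is true.
  13. (¬x7 ∨ x1 ∨ x8) — x8 is true.
  14. (¬x4 ∨ ¬x5 ∨ ¬x6) — ¬x5 is true.
  15. (¬x2 ∨ x6) — x6 is true.
  16. (x8 ∨ x4 ∨ ¬x9) — x8 is true.
  17. (¬x9 ∨ x1) — ¬x9 is true.
  18. (¬x9 ∨ x6 ∨ ¬x3) — x6 is true.
  19. (¬x7 ∨ ¬x6 ∨ x11) — x11 is true.
  20. (x10 ∨ x7 ∨ ¬x8) — x10 is true.
  21. (¬x6 ∨ ¬x10 ∨ ¬x1) — ¬x1 is true.
  22. (¬x4 ∨ ¬x1) — ¬x1 is true.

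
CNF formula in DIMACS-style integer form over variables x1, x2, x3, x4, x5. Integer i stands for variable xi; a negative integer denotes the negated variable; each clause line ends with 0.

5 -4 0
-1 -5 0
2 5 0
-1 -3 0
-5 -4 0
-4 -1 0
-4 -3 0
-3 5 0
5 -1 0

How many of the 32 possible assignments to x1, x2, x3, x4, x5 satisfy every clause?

The models are:
  x1=0 x2=0 x3=0 x4=0 x5=1
  x1=0 x2=0 x3=1 x4=0 x5=1
  x1=0 x2=1 x3=0 x4=0 x5=0
  x1=0 x2=1 x3=0 x4=0 x5=1
  x1=0 x2=1 x3=1 x4=0 x5=1
Count: 5.

5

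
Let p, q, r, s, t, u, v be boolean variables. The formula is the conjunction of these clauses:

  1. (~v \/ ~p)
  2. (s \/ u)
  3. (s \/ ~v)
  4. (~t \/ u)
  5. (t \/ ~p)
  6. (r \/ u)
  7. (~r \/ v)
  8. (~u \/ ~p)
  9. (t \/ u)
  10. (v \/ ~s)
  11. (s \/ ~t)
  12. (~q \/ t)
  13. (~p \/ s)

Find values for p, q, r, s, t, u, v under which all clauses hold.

p=0, q=1, r=0, s=1, t=1, u=1, v=1

Check each clause:
  1. (~p \/ ~v) — ~p is true.
  2. (s \/ u) — s is true.
  3. (~v \/ s) — s is true.
  4. (~t \/ u) — u is true.
  5. (t \/ ~p) — t is true.
  6. (r \/ u) — u is true.
  7. (v \/ ~r) — ~r is true.
  8. (~u \/ ~p) — ~p is true.
  9. (u \/ t) — t is true.
  10. (~s \/ v) — v is true.
  11. (s \/ ~t) — s is true.
  12. (~q \/ t) — t is true.
  13. (~p \/ s) — s is true.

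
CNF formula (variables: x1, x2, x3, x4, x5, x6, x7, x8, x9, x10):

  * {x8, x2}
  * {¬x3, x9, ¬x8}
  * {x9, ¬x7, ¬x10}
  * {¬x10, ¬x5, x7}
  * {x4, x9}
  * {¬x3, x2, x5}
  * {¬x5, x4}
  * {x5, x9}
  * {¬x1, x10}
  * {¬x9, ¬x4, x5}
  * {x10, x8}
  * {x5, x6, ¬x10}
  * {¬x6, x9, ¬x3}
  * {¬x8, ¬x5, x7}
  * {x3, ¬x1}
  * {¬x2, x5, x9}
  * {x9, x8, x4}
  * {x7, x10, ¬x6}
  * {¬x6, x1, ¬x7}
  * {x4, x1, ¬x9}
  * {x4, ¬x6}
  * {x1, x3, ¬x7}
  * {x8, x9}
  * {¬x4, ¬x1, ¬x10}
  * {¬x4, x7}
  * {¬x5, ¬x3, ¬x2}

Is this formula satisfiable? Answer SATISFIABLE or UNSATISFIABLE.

SATISFIABLE

Branch on x1: take x1 = False.
Set x2 = False and propagate.
  then x8 is forced to True.
For the remaining variables, x3 = True, x4 = True, x5 = True, x6 = False, x7 = True, x9 = True, x10 = False works.
So x1=F, x2=F, x3=T, x4=T, x5=T, x6=F, x7=T, x8=T, x9=T, x10=F is a satisfying assignment.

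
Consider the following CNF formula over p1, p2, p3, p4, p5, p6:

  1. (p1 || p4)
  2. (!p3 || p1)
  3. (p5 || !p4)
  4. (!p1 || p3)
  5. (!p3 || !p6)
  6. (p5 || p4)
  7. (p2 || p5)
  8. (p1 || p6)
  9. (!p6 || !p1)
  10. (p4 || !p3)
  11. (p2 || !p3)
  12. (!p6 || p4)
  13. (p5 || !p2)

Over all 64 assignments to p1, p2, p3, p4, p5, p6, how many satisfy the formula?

3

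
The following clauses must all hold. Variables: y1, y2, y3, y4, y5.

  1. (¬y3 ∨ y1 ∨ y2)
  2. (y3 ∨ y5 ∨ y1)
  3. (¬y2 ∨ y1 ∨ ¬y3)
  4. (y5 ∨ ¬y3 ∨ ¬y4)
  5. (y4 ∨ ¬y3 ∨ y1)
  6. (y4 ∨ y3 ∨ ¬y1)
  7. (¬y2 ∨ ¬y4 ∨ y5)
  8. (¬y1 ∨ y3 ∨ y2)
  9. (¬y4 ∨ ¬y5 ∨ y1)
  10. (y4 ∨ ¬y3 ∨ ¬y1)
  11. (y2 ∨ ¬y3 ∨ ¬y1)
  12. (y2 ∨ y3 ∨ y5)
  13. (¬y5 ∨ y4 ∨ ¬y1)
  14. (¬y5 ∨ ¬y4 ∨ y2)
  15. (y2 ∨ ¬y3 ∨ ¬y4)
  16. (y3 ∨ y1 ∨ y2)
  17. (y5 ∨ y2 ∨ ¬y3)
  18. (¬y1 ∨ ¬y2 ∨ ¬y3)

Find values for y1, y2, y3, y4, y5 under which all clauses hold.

y1=T, y2=T, y3=F, y4=T, y5=T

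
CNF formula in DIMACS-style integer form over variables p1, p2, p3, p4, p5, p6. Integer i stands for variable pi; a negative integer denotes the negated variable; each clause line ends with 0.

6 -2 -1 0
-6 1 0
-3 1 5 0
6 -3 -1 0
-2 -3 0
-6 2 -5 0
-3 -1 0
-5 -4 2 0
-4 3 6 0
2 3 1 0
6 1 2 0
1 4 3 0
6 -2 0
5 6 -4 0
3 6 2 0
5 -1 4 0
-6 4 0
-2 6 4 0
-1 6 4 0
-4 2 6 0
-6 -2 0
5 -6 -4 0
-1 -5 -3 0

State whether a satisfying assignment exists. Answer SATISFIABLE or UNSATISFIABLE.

p6 = True:
  propagation gives p1=True, p3=False, p4=True, p2=False; an empty clause results — contradiction.
p6 = False:
  propagation gives p2=False, p1=True, p3=False; an empty clause results — contradiction.
Every branch closes, so no satisfying assignment exists.

UNSATISFIABLE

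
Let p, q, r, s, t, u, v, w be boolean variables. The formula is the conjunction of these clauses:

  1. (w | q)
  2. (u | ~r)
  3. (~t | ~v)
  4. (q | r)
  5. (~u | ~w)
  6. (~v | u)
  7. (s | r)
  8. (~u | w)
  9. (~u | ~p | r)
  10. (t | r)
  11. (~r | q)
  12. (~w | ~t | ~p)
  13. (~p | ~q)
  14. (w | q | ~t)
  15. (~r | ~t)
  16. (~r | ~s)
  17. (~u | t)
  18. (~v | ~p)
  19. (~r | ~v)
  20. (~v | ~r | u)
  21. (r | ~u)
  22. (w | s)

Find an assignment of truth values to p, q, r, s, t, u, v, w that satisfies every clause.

p = F, q = T, r = F, s = T, t = T, u = F, v = F, w = T

Pure literal: p appears only negated; assign p = False.
v occurs only negated in the remaining clauses — set v = False.
Set q = True and propagate.
Branch on r: take r = False.
  then s is forced to True.
  then t is forced to True.
  then u is forced to False.
w is now unconstrained; take w = True.
Check each clause:
  1. (q | w) — w is true.
  2. (~r | u) — ~r is true.
  3. (~v | ~t) — ~v is true.
  4. (r | q) — q is true.
  5. (~w | ~u) — ~u is true.
  6. (~v | u) — ~v is true.
  7. (r | s) — s is true.
  8. (~u | w) — w is true.
  9. (~p | ~u | r) — ~u is true.
  10. (r | t) — t is true.
  11. (q | ~r) — q is true.
  12. (~w | ~p | ~t) — ~p is true.
  13. (~p | ~q) — ~p is true.
  14. (w | ~t | q) — w is true.
  15. (~r | ~t) — ~r is true.
  16. (~s | ~r) — ~r is true.
  17. (~u | t) — ~u is true.
  18. (~v | ~p) — ~v is true.
  19. (~v | ~r) — ~v is true.
  20. (u | ~r | ~v) — ~v is true.
  21. (~u | r) — ~u is true.
  22. (w | s) — w is true.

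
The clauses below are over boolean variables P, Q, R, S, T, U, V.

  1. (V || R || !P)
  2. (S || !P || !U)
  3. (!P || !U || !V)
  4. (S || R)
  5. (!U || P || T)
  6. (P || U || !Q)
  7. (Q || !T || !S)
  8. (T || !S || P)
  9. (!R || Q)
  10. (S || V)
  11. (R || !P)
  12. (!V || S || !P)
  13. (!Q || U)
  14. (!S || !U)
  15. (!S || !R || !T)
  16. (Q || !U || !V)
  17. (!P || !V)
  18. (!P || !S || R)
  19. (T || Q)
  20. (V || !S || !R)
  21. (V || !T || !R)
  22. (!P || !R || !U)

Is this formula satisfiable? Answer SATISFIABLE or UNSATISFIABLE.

SATISFIABLE

Set P = False and propagate.
The remaining clauses are satisfied by Q = True, R = True, S = False, T = True, U = True, V = True.
So P=False, Q=True, R=True, S=False, T=True, U=True, V=True is a satisfying assignment.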